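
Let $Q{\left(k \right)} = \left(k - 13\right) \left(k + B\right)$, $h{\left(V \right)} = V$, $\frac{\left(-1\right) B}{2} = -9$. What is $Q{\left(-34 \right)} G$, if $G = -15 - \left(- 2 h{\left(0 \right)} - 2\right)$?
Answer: $-9776$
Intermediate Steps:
$B = 18$ ($B = \left(-2\right) \left(-9\right) = 18$)
$Q{\left(k \right)} = \left(-13 + k\right) \left(18 + k\right)$ ($Q{\left(k \right)} = \left(k - 13\right) \left(k + 18\right) = \left(-13 + k\right) \left(18 + k\right)$)
$G = -13$ ($G = -15 - \left(\left(-2\right) 0 - 2\right) = -15 - \left(0 - 2\right) = -15 - -2 = -15 + 2 = -13$)
$Q{\left(-34 \right)} G = \left(-234 + \left(-34\right)^{2} + 5 \left(-34\right)\right) \left(-13\right) = \left(-234 + 1156 - 170\right) \left(-13\right) = 752 \left(-13\right) = -9776$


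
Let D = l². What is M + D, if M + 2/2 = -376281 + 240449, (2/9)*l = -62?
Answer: -57992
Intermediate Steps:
l = -279 (l = (9/2)*(-62) = -279)
M = -135833 (M = -1 + (-376281 + 240449) = -1 - 135832 = -135833)
D = 77841 (D = (-279)² = 77841)
M + D = -135833 + 77841 = -57992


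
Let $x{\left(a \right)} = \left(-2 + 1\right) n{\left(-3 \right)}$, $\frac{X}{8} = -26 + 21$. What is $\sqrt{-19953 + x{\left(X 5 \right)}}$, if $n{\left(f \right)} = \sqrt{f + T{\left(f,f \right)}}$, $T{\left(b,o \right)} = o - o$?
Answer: $\sqrt{-19953 - i \sqrt{3}} \approx 0.0061 - 141.26 i$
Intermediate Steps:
$X = -40$ ($X = 8 \left(-26 + 21\right) = 8 \left(-5\right) = -40$)
$T{\left(b,o \right)} = 0$
$n{\left(f \right)} = \sqrt{f}$ ($n{\left(f \right)} = \sqrt{f + 0} = \sqrt{f}$)
$x{\left(a \right)} = - i \sqrt{3}$ ($x{\left(a \right)} = \left(-2 + 1\right) \sqrt{-3} = - i \sqrt{3}$)
$\sqrt{-19953 + x{\left(X 5 \right)}} = \sqrt{-19953 - i \sqrt{3}}$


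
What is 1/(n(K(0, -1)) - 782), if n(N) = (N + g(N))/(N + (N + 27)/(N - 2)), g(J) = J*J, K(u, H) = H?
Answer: -1/782 ≈ -0.0012788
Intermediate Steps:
g(J) = J²
n(N) = (N + N²)/(N + (27 + N)/(-2 + N)) (n(N) = (N + N²)/(N + (N + 27)/(N - 2)) = (N + N²)/(N + (27 + N)/(-2 + N)))
1/(n(K(0, -1)) - 782) = 1/(-(-2 + (-1)² - 1*(-1))/(27 + (-1)² - 1*(-1)) - 782) = 1/(-(-2 + 1 + 1)/(27 + 1 + 1) - 782) = 1/(-1*0/29 - 782) = 1/(-1*1/29*0 - 782) = 1/(0 - 782) = 1/(-782) = -1/782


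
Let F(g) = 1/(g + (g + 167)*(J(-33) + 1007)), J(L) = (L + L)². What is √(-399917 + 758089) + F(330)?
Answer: 1/2665741 + 2*√89543 ≈ 598.47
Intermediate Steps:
J(L) = 4*L² (J(L) = (2*L)² = 4*L²)
F(g) = 1/(895621 + 5364*g) (F(g) = 1/(g + (g + 167)*(4*(-33)² + 1007)) = 1/(g + (167 + g)*(4*1089 + 1007)) = 1/(g + (167 + g)*(4356 + 1007)) = 1/(g + (167 + g)*5363) = 1/(g + (895621 + 5363*g)) = 1/(895621 + 5364*g))
√(-399917 + 758089) + F(330) = √(-399917 + 758089) + 1/(895621 + 5364*330) = √358172 + 1/(895621 + 1770120) = 2*√89543 + 1/2665741 = 1/2665741 + 2*√89543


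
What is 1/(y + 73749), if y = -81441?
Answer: -1/7692 ≈ -0.00013001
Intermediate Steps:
1/(y + 73749) = 1/(-81441 + 73749) = 1/(-7692) = -1/7692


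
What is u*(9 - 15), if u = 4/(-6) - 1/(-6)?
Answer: 3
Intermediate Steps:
u = -½ (u = 4*(-⅙) - 1*(-⅙) = -⅔ + ⅙ = -½ ≈ -0.50000)
u*(9 - 15) = -(9 - 15)/2 = -½*(-6) = 3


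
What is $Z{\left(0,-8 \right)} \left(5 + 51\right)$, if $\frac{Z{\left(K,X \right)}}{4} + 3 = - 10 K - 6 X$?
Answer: $10080$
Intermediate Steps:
$Z{\left(K,X \right)} = -12 - 40 K - 24 X$ ($Z{\left(K,X \right)} = -12 + 4 \left(- 10 K - 6 X\right) = -12 - \left(24 X + 40 K\right) = -12 - 40 K - 24 X$)
$Z{\left(0,-8 \right)} \left(5 + 51\right) = \left(-12 - 0 - -192\right) \left(5 + 51\right) = \left(-12 + 0 + 192\right) 56 = 180 \cdot 56 = 10080$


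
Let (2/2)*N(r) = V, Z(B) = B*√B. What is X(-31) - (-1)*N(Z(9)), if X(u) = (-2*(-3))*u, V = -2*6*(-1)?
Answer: -174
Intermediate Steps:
V = 12 (V = -12*(-1) = 12)
Z(B) = B^(3/2)
N(r) = 12
X(u) = 6*u
X(-31) - (-1)*N(Z(9)) = 6*(-31) - (-1)*12 = -186 - 1*(-12) = -186 + 12 = -174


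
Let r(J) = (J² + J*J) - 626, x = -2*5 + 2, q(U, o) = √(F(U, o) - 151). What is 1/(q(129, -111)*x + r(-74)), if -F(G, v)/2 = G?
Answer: 5163/53326226 + 2*I*√409/26663113 ≈ 9.6819e-5 + 1.517e-6*I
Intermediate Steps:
F(G, v) = -2*G
q(U, o) = √(-151 - 2*U) (q(U, o) = √(-2*U - 151) = √(-151 - 2*U))
x = -8 (x = -10 + 2 = -8)
r(J) = -626 + 2*J² (r(J) = (J² + J²) - 626 = 2*J² - 626 = -626 + 2*J²)
1/(q(129, -111)*x + r(-74)) = 1/(√(-151 - 2*129)*(-8) + (-626 + 2*(-74)²)) = 1/(√(-151 - 258)*(-8) + (-626 + 2*5476)) = 1/(√(-409)*(-8) + (-626 + 10952)) = 1/((I*√409)*(-8) + 10326) = 1/(-8*I*√409 + 10326) = 1/(10326 - 8*I*√409)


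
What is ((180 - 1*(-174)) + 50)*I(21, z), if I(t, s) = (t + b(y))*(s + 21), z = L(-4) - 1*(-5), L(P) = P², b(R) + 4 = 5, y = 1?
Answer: 373296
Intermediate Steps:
b(R) = 1 (b(R) = -4 + 5 = 1)
z = 21 (z = (-4)² - 1*(-5) = 16 + 5 = 21)
I(t, s) = (1 + t)*(21 + s) (I(t, s) = (t + 1)*(s + 21) = (1 + t)*(21 + s))
((180 - 1*(-174)) + 50)*I(21, z) = ((180 - 1*(-174)) + 50)*(21 + 21 + 21*21 + 21*21) = ((180 + 174) + 50)*(21 + 21 + 441 + 441) = (354 + 50)*924 = 404*924 = 373296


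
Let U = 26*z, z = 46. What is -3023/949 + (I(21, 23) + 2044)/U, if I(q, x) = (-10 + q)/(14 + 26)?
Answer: -5155357/3492320 ≈ -1.4762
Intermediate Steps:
I(q, x) = -¼ + q/40 (I(q, x) = (-10 + q)/40 = (-10 + q)*(1/40) = -¼ + q/40)
U = 1196 (U = 26*46 = 1196)
-3023/949 + (I(21, 23) + 2044)/U = -3023/949 + ((-¼ + (1/40)*21) + 2044)/1196 = -3023*1/949 + ((-¼ + 21/40) + 2044)*(1/1196) = -3023/949 + (11/40 + 2044)*(1/1196) = -3023/949 + (81771/40)*(1/1196) = -3023/949 + 81771/47840 = -5155357/3492320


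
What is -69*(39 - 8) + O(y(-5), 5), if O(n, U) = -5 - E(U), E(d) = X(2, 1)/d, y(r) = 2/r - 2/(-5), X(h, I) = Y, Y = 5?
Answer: -2145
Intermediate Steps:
X(h, I) = 5
y(r) = 2/5 + 2/r (y(r) = 2/r - 2*(-1/5) = 2/r + 2/5 = 2/5 + 2/r)
E(d) = 5/d
O(n, U) = -5 - 5/U
-69*(39 - 8) + O(y(-5), 5) = -69*(39 - 8) + (-5 - 5/5) = -69*31 + (-5 - 5*1/5) = -2139 + (-5 - 1) = -2139 - 6 = -2145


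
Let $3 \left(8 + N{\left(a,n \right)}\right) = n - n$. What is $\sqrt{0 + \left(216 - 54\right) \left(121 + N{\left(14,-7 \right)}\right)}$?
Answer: $9 \sqrt{226} \approx 135.3$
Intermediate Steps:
$N{\left(a,n \right)} = -8$ ($N{\left(a,n \right)} = -8 + \frac{n - n}{3} = -8 + \frac{1}{3} \cdot 0 = -8 + 0 = -8$)
$\sqrt{0 + \left(216 - 54\right) \left(121 + N{\left(14,-7 \right)}\right)} = \sqrt{0 + \left(216 - 54\right) \left(121 - 8\right)} = \sqrt{0 + \left(216 + \left(-79 + 25\right)\right) 113} = \sqrt{0 + \left(216 - 54\right) 113} = \sqrt{0 + 162 \cdot 113} = \sqrt{0 + 18306} = \sqrt{18306} = 9 \sqrt{226}$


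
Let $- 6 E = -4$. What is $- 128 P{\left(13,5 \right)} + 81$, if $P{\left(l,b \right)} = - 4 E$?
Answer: $\frac{1267}{3} \approx 422.33$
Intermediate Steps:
$E = \frac{2}{3}$ ($E = \left(- \frac{1}{6}\right) \left(-4\right) = \frac{2}{3} \approx 0.66667$)
$P{\left(l,b \right)} = - \frac{8}{3}$ ($P{\left(l,b \right)} = \left(-4\right) \frac{2}{3} = - \frac{8}{3}$)
$- 128 P{\left(13,5 \right)} + 81 = \left(-128\right) \left(- \frac{8}{3}\right) + 81 = \frac{1024}{3} + 81 = \frac{1267}{3}$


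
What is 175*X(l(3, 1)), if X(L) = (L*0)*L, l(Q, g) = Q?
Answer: 0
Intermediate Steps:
X(L) = 0 (X(L) = 0*L = 0)
175*X(l(3, 1)) = 175*0 = 0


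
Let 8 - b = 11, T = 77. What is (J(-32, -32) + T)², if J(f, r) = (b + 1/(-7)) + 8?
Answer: 328329/49 ≈ 6700.6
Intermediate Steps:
b = -3 (b = 8 - 1*11 = 8 - 11 = -3)
J(f, r) = 34/7 (J(f, r) = (-3 + 1/(-7)) + 8 = (-3 - ⅐) + 8 = -22/7 + 8 = 34/7)
(J(-32, -32) + T)² = (34/7 + 77)² = (573/7)² = 328329/49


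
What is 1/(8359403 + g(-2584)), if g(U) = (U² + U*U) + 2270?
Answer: 1/21715785 ≈ 4.6049e-8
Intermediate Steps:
g(U) = 2270 + 2*U² (g(U) = (U² + U²) + 2270 = 2*U² + 2270 = 2270 + 2*U²)
1/(8359403 + g(-2584)) = 1/(8359403 + (2270 + 2*(-2584)²)) = 1/(8359403 + (2270 + 2*6677056)) = 1/(8359403 + (2270 + 13354112)) = 1/(8359403 + 13356382) = 1/21715785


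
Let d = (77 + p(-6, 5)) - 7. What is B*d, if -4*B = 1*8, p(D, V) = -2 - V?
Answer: -126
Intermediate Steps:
d = 63 (d = (77 + (-2 - 1*5)) - 7 = (77 + (-2 - 5)) - 7 = (77 - 7) - 7 = 70 - 7 = 63)
B = -2 (B = -8/4 = -¼*8 = -2)
B*d = -2*63 = -126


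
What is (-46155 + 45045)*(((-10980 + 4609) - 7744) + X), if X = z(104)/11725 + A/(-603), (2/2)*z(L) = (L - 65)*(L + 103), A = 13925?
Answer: 110396869882/7035 ≈ 1.5693e+7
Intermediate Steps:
z(L) = (-65 + L)*(103 + L) (z(L) = (L - 65)*(L + 103) = (-65 + L)*(103 + L))
X = -2364218/105525 (X = (-6695 + 104**2 + 38*104)/11725 + 13925/(-603) = (-6695 + 10816 + 3952)*(1/11725) + 13925*(-1/603) = 8073*(1/11725) - 13925/603 = 8073/11725 - 13925/603 = -2364218/105525 ≈ -22.404)
(-46155 + 45045)*(((-10980 + 4609) - 7744) + X) = (-46155 + 45045)*(((-10980 + 4609) - 7744) - 2364218/105525) = -1110*((-6371 - 7744) - 2364218/105525) = -1110*(-14115 - 2364218/105525) = -1110*(-1491849593/105525) = 110396869882/7035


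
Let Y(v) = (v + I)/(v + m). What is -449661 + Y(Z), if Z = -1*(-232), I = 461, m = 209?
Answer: -3147616/7 ≈ -4.4966e+5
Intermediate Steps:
Z = 232
Y(v) = (461 + v)/(209 + v) (Y(v) = (v + 461)/(v + 209) = (461 + v)/(209 + v))
-449661 + Y(Z) = -449661 + (461 + 232)/(209 + 232) = -449661 + 693/441 = -449661 + (1/441)*693 = -449661 + 11/7 = -3147616/7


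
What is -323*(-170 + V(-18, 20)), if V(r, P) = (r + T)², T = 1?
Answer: -38437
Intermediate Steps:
V(r, P) = (1 + r)² (V(r, P) = (r + 1)² = (1 + r)²)
-323*(-170 + V(-18, 20)) = -323*(-170 + (1 - 18)²) = -323*(-170 + (-17)²) = -323*(-170 + 289) = -323*119 = -38437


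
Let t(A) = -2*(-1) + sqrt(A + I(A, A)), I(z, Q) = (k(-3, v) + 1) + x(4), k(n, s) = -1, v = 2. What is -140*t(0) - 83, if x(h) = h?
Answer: -643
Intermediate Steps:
I(z, Q) = 4 (I(z, Q) = (-1 + 1) + 4 = 0 + 4 = 4)
t(A) = 2 + sqrt(4 + A) (t(A) = -2*(-1) + sqrt(A + 4) = 2 + sqrt(4 + A))
-140*t(0) - 83 = -140*(2 + sqrt(4 + 0)) - 83 = -140*(2 + sqrt(4)) - 83 = -140*(2 + 2) - 83 = -140*4 - 83 = -560 - 83 = -643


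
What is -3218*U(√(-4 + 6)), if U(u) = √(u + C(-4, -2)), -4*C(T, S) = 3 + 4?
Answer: -1609*I*√(7 - 4*√2) ≈ -1864.7*I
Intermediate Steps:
C(T, S) = -7/4 (C(T, S) = -(3 + 4)/4 = -¼*7 = -7/4)
U(u) = √(-7/4 + u) (U(u) = √(u - 7/4) = √(-7/4 + u))
-3218*U(√(-4 + 6)) = -1609*√(-7 + 4*√(-4 + 6)) = -1609*√(-7 + 4*√2)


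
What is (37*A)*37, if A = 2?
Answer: 2738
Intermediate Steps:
(37*A)*37 = (37*2)*37 = 74*37 = 2738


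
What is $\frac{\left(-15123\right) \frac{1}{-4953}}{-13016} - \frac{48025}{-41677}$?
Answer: $\frac{1031819109643}{895614390632} \approx 1.1521$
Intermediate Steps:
$\frac{\left(-15123\right) \frac{1}{-4953}}{-13016} - \frac{48025}{-41677} = \left(-15123\right) \left(- \frac{1}{4953}\right) \left(- \frac{1}{13016}\right) - - \frac{48025}{41677} = \frac{5041}{1651} \left(- \frac{1}{13016}\right) + \frac{48025}{41677} = - \frac{5041}{21489416} + \frac{48025}{41677} = \frac{1031819109643}{895614390632}$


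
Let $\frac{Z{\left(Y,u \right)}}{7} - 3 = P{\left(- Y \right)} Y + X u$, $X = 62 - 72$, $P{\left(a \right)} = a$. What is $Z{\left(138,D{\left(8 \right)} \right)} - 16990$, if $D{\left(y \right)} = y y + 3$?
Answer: $-154967$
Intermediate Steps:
$D{\left(y \right)} = 3 + y^{2}$ ($D{\left(y \right)} = y^{2} + 3 = 3 + y^{2}$)
$X = -10$
$Z{\left(Y,u \right)} = 21 - 70 u - 7 Y^{2}$ ($Z{\left(Y,u \right)} = 21 + 7 \left(- Y Y - 10 u\right) = 21 + 7 \left(- Y^{2} - 10 u\right) = 21 - \left(7 Y^{2} + 70 u\right) = 21 - 70 u - 7 Y^{2}$)
$Z{\left(138,D{\left(8 \right)} \right)} - 16990 = \left(21 - 70 \left(3 + 8^{2}\right) - 7 \cdot 138^{2}\right) - 16990 = \left(21 - 70 \left(3 + 64\right) - 133308\right) + \left(-19048 + 2058\right) = \left(21 - 4690 - 133308\right) - 16990 = -137977 - 16990 = -154967$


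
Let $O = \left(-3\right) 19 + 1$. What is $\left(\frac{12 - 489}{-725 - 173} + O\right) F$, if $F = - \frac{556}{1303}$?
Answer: $\frac{13847458}{585047} \approx 23.669$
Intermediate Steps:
$F = - \frac{556}{1303}$ ($F = \left(-556\right) \frac{1}{1303} = - \frac{556}{1303} \approx -0.42671$)
$O = -56$ ($O = -57 + 1 = -56$)
$\left(\frac{12 - 489}{-725 - 173} + O\right) F = \left(\frac{12 - 489}{-725 - 173} - 56\right) \left(- \frac{556}{1303}\right) = \left(- \frac{477}{-898} - 56\right) \left(- \frac{556}{1303}\right) = \left(\left(-477\right) \left(- \frac{1}{898}\right) - 56\right) \left(- \frac{556}{1303}\right) = \left(\frac{477}{898} - 56\right) \left(- \frac{556}{1303}\right) = \left(- \frac{49811}{898}\right) \left(- \frac{556}{1303}\right) = \frac{13847458}{585047}$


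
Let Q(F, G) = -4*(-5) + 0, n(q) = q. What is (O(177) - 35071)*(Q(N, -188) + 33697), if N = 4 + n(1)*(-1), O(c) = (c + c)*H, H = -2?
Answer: -1206360543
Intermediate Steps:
O(c) = -4*c (O(c) = (c + c)*(-2) = (2*c)*(-2) = -4*c)
N = 3 (N = 4 + 1*(-1) = 4 - 1 = 3)
Q(F, G) = 20 (Q(F, G) = 20 + 0 = 20)
(O(177) - 35071)*(Q(N, -188) + 33697) = (-4*177 - 35071)*(20 + 33697) = (-708 - 35071)*33717 = -35779*33717 = -1206360543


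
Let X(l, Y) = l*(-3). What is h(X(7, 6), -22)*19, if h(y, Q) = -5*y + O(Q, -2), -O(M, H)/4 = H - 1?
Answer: 2223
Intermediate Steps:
O(M, H) = 4 - 4*H (O(M, H) = -4*(H - 1) = -4*(-1 + H) = 4 - 4*H)
X(l, Y) = -3*l
h(y, Q) = 12 - 5*y (h(y, Q) = -5*y + (4 - 4*(-2)) = -5*y + (4 + 8) = -5*y + 12 = 12 - 5*y)
h(X(7, 6), -22)*19 = (12 - (-15)*7)*19 = (12 - 5*(-21))*19 = (12 + 105)*19 = 117*19 = 2223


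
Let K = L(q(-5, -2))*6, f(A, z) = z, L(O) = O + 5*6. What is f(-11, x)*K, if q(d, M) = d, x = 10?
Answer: 1500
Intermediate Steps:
L(O) = 30 + O (L(O) = O + 30 = 30 + O)
K = 150 (K = (30 - 5)*6 = 25*6 = 150)
f(-11, x)*K = 10*150 = 1500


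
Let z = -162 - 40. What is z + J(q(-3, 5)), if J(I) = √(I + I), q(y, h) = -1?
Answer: -202 + I*√2 ≈ -202.0 + 1.4142*I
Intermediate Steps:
z = -202
J(I) = √2*√I (J(I) = √(2*I) = √2*√I)
z + J(q(-3, 5)) = -202 + √2*√(-1) = -202 + √2*I = -202 + I*√2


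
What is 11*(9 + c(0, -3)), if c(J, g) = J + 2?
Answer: 121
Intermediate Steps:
c(J, g) = 2 + J
11*(9 + c(0, -3)) = 11*(9 + (2 + 0)) = 11*(9 + 2) = 11*11 = 121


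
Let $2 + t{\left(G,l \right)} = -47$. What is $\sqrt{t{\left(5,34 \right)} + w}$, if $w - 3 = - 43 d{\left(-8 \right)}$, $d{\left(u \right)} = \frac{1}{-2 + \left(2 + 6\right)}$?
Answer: $\frac{i \sqrt{1914}}{6} \approx 7.2915 i$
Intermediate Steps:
$d{\left(u \right)} = \frac{1}{6}$ ($d{\left(u \right)} = \frac{1}{-2 + 8} = \frac{1}{6}$)
$t{\left(G,l \right)} = -49$ ($t{\left(G,l \right)} = -2 - 47 = -49$)
$w = - \frac{25}{6}$ ($w = 3 - \frac{43}{6} = - \frac{25}{6} \approx -4.1667$)
$\sqrt{t{\left(5,34 \right)} + w} = \sqrt{-49 - \frac{25}{6}} = \sqrt{- \frac{319}{6}} = \frac{i \sqrt{1914}}{6}$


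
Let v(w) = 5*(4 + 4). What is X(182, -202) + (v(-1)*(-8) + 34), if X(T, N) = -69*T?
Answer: -12844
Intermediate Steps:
v(w) = 40 (v(w) = 5*8 = 40)
X(182, -202) + (v(-1)*(-8) + 34) = -69*182 + (40*(-8) + 34) = -12558 + (-320 + 34) = -12558 - 286 = -12844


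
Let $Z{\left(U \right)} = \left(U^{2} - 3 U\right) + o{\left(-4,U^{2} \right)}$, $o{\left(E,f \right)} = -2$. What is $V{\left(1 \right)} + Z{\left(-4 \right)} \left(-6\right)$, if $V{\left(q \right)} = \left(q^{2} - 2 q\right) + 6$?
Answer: $-151$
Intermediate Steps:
$V{\left(q \right)} = 6 + q^{2} - 2 q$
$Z{\left(U \right)} = -2 + U^{2} - 3 U$ ($Z{\left(U \right)} = \left(U^{2} - 3 U\right) - 2 = -2 + U^{2} - 3 U$)
$V{\left(1 \right)} + Z{\left(-4 \right)} \left(-6\right) = \left(6 + 1^{2} - 2\right) + \left(-2 + \left(-4\right)^{2} - -12\right) \left(-6\right) = \left(6 + 1 - 2\right) + \left(-2 + 16 + 12\right) \left(-6\right) = 5 + 26 \left(-6\right) = 5 - 156 = -151$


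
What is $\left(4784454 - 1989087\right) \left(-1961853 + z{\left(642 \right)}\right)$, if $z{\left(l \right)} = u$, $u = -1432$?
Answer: $-5488102100595$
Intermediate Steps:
$z{\left(l \right)} = -1432$
$\left(4784454 - 1989087\right) \left(-1961853 + z{\left(642 \right)}\right) = \left(4784454 - 1989087\right) \left(-1961853 - 1432\right) = 2795367 \left(-1963285\right) = -5488102100595$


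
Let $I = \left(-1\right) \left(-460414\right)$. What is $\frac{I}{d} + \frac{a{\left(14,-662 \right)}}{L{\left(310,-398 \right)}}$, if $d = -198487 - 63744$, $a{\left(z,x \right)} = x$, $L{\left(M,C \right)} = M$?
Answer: $- \frac{158162631}{40645805} \approx -3.8912$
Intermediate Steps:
$I = 460414$
$d = -262231$
$\frac{I}{d} + \frac{a{\left(14,-662 \right)}}{L{\left(310,-398 \right)}} = \frac{460414}{-262231} - \frac{662}{310} = 460414 \left(- \frac{1}{262231}\right) - \frac{331}{155} = - \frac{460414}{262231} - \frac{331}{155} = - \frac{158162631}{40645805}$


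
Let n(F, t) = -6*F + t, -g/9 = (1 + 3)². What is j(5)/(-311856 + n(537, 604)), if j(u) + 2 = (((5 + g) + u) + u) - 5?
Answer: 68/157237 ≈ 0.00043247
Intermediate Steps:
g = -144 (g = -9*(1 + 3)² = -9*4² = -9*16 = -144)
j(u) = -146 + 2*u (j(u) = -2 + ((((5 - 144) + u) + u) - 5) = -2 + (((-139 + u) + u) - 5) = -2 + ((-139 + 2*u) - 5) = -2 + (-144 + 2*u) = -146 + 2*u)
n(F, t) = t - 6*F
j(5)/(-311856 + n(537, 604)) = (-146 + 2*5)/(-311856 + (604 - 6*537)) = (-146 + 10)/(-311856 + (604 - 3222)) = -136/(-311856 - 2618) = -136/(-314474) = -1/314474*(-136) = 68/157237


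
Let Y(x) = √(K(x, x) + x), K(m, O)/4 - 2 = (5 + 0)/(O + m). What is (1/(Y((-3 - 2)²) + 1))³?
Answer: 125/(5 + √835)³ ≈ 0.0032096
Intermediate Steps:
K(m, O) = 8 + 20/(O + m) (K(m, O) = 8 + 4*((5 + 0)/(O + m)) = 8 + 4*(5/(O + m)) = 8 + 20/(O + m))
Y(x) = √(x + 2*(5 + 4*x)/x) (Y(x) = √(4*(5 + 2*x + 2*x)/(x + x) + x) = √(4*(5 + 4*x)/((2*x)) + x) = √(4*(1/(2*x))*(5 + 4*x) + x) = √(2*(5 + 4*x)/x + x) = √(x + 2*(5 + 4*x)/x))
(1/(Y((-3 - 2)²) + 1))³ = (1/(√(8 + (-3 - 2)² + 10/((-3 - 2)²)) + 1))³ = (1/(√(8 + (-5)² + 10/((-5)²)) + 1))³ = (1/(√(8 + 25 + 10/25) + 1))³ = (1/(√(8 + 25 + 10*(1/25)) + 1))³ = (1/(√(8 + 25 + ⅖) + 1))³ = (1/(√(167/5) + 1))³ = (1/(√835/5 + 1))³ = (1/(1 + √835/5))³ = (1 + √835/5)⁻³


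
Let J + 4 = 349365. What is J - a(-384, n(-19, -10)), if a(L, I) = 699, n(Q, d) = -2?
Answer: 348662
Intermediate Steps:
J = 349361 (J = -4 + 349365 = 349361)
J - a(-384, n(-19, -10)) = 349361 - 1*699 = 349361 - 699 = 348662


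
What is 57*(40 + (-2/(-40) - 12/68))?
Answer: 772749/340 ≈ 2272.8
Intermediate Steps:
57*(40 + (-2/(-40) - 12/68)) = 57*(40 + (-2*(-1/40) - 12*1/68)) = 57*(40 + (1/20 - 3/17)) = 57*(40 - 43/340) = 57*(13557/340) = 772749/340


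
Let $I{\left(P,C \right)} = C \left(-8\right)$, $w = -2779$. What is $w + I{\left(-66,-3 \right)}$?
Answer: $-2755$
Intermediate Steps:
$I{\left(P,C \right)} = - 8 C$
$w + I{\left(-66,-3 \right)} = -2779 - -24 = -2779 + 24 = -2755$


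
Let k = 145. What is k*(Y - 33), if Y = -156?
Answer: -27405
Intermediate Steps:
k*(Y - 33) = 145*(-156 - 33) = 145*(-189) = -27405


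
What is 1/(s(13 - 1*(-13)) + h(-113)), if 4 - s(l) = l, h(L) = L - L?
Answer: -1/22 ≈ -0.045455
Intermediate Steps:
h(L) = 0
s(l) = 4 - l
1/(s(13 - 1*(-13)) + h(-113)) = 1/((4 - (13 - 1*(-13))) + 0) = 1/((4 - (13 + 13)) + 0) = 1/((4 - 1*26) + 0) = 1/((4 - 26) + 0) = 1/(-22 + 0) = 1/(-22) = -1/22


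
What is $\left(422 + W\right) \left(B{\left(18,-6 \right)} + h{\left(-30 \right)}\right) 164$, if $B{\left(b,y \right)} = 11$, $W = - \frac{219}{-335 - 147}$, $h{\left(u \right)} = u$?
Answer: $- \frac{317244634}{241} \approx -1.3164 \cdot 10^{6}$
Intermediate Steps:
$W = \frac{219}{482}$ ($W = - \frac{219}{-335 - 147} = - \frac{219}{-482} = \left(-219\right) \left(- \frac{1}{482}\right) = \frac{219}{482} \approx 0.45436$)
$\left(422 + W\right) \left(B{\left(18,-6 \right)} + h{\left(-30 \right)}\right) 164 = \left(422 + \frac{219}{482}\right) \left(11 - 30\right) 164 = \frac{203623}{482} \left(-19\right) 164 = \left(- \frac{3868837}{482}\right) 164 = - \frac{317244634}{241}$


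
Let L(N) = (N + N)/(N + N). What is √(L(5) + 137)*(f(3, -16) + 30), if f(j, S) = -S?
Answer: 46*√138 ≈ 540.38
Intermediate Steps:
L(N) = 1 (L(N) = (2*N)/((2*N)) = (2*N)*(1/(2*N)) = 1)
√(L(5) + 137)*(f(3, -16) + 30) = √(1 + 137)*(-1*(-16) + 30) = √138*(16 + 30) = √138*46 = 46*√138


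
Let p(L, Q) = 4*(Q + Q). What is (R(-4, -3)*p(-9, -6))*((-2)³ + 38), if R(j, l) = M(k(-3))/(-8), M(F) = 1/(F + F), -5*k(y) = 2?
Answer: -225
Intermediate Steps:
k(y) = -⅖ (k(y) = -⅕*2 = -⅖)
M(F) = 1/(2*F)
p(L, Q) = 8*Q (p(L, Q) = 4*(2*Q) = 8*Q)
R(j, l) = 5/32 (R(j, l) = (1/(2*(-⅖)))/(-8) = ((½)*(-5/2))*(-⅛) = -5/4*(-⅛) = 5/32)
(R(-4, -3)*p(-9, -6))*((-2)³ + 38) = (5*(8*(-6))/32)*((-2)³ + 38) = ((5/32)*(-48))*(-8 + 38) = -15/2*30 = -225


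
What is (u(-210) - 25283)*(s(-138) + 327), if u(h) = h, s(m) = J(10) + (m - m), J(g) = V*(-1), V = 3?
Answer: -8259732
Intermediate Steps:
J(g) = -3 (J(g) = 3*(-1) = -3)
s(m) = -3 (s(m) = -3 + (m - m) = -3 + 0 = -3)
(u(-210) - 25283)*(s(-138) + 327) = (-210 - 25283)*(-3 + 327) = -25493*324 = -8259732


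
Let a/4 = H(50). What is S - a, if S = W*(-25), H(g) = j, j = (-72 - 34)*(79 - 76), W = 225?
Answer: -4353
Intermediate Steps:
j = -318 (j = -106*3 = -318)
H(g) = -318
a = -1272 (a = 4*(-318) = -1272)
S = -5625 (S = 225*(-25) = -5625)
S - a = -5625 - 1*(-1272) = -5625 + 1272 = -4353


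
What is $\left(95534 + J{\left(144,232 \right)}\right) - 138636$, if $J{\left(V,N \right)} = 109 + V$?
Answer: $-42849$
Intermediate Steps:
$\left(95534 + J{\left(144,232 \right)}\right) - 138636 = \left(95534 + \left(109 + 144\right)\right) - 138636 = \left(95534 + 253\right) - 138636 = 95787 - 138636 = -42849$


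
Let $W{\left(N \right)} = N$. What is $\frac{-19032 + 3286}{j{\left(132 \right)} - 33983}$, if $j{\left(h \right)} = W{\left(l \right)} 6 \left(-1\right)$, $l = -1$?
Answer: $\frac{15746}{33977} \approx 0.46343$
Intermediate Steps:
$j{\left(h \right)} = 6$ ($j{\left(h \right)} = \left(-1\right) 6 \left(-1\right) = \left(-6\right) \left(-1\right) = 6$)
$\frac{-19032 + 3286}{j{\left(132 \right)} - 33983} = \frac{-19032 + 3286}{6 - 33983} = - \frac{15746}{-33977} = \left(-15746\right) \left(- \frac{1}{33977}\right) = \frac{15746}{33977}$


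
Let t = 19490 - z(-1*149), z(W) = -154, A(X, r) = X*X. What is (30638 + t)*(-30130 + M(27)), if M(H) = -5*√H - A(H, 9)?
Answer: -1551652238 - 754230*√3 ≈ -1.5530e+9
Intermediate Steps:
A(X, r) = X²
M(H) = -H² - 5*√H (M(H) = -5*√H - H² = -H² - 5*√H)
t = 19644 (t = 19490 - 1*(-154) = 19490 + 154 = 19644)
(30638 + t)*(-30130 + M(27)) = (30638 + 19644)*(-30130 + (-1*27² - 15*√3)) = 50282*(-30130 + (-1*729 - 15*√3)) = 50282*(-30130 + (-729 - 15*√3)) = 50282*(-30859 - 15*√3) = -1551652238 - 754230*√3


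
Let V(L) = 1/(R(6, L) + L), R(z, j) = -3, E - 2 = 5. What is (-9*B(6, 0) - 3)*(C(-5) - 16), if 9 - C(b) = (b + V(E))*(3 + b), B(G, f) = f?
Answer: 99/2 ≈ 49.500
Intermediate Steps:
E = 7 (E = 2 + 5 = 7)
V(L) = 1/(-3 + L)
C(b) = 9 - (3 + b)*(¼ + b) (C(b) = 9 - (b + 1/(-3 + 7))*(3 + b) = 9 - (b + 1/4)*(3 + b) = 9 - (b + ¼)*(3 + b) = 9 - (¼ + b)*(3 + b) = 9 - (3 + b)*(¼ + b))
(-9*B(6, 0) - 3)*(C(-5) - 16) = (-9*0 - 3)*((33/4 - 1*(-5)² - 13/4*(-5)) - 16) = (0 - 3)*((33/4 - 1*25 + 65/4) - 16) = -3*((33/4 - 25 + 65/4) - 16) = -3*(-½ - 16) = -3*(-33/2) = 99/2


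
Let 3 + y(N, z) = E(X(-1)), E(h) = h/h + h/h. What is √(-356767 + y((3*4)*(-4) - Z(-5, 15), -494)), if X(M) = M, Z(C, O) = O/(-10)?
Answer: 4*I*√22298 ≈ 597.3*I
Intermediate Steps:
Z(C, O) = -O/10 (Z(C, O) = O*(-⅒) = -O/10)
E(h) = 2 (E(h) = 1 + 1 = 2)
y(N, z) = -1 (y(N, z) = -3 + 2 = -1)
√(-356767 + y((3*4)*(-4) - Z(-5, 15), -494)) = √(-356767 - 1) = √(-356768) = 4*I*√22298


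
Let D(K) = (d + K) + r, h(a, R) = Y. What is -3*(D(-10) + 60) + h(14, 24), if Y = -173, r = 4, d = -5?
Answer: -320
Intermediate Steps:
h(a, R) = -173
D(K) = -1 + K (D(K) = (-5 + K) + 4 = -1 + K)
-3*(D(-10) + 60) + h(14, 24) = -3*((-1 - 10) + 60) - 173 = -3*(-11 + 60) - 173 = -3*49 - 173 = -147 - 173 = -320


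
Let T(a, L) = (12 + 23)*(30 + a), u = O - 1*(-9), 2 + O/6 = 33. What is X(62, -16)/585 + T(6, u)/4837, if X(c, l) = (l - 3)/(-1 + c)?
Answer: 6410171/24658335 ≈ 0.25996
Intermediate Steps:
O = 186 (O = -12 + 6*33 = -12 + 198 = 186)
u = 195 (u = 186 - 1*(-9) = 186 + 9 = 195)
T(a, L) = 1050 + 35*a (T(a, L) = 35*(30 + a) = 1050 + 35*a)
X(c, l) = (-3 + l)/(-1 + c)
X(62, -16)/585 + T(6, u)/4837 = ((-3 - 16)/(-1 + 62))/585 + (1050 + 35*6)/4837 = (-19/61)*(1/585) + (1050 + 210)*(1/4837) = ((1/61)*(-19))*(1/585) + 1260*(1/4837) = -19/61*1/585 + 180/691 = -19/35685 + 180/691 = 6410171/24658335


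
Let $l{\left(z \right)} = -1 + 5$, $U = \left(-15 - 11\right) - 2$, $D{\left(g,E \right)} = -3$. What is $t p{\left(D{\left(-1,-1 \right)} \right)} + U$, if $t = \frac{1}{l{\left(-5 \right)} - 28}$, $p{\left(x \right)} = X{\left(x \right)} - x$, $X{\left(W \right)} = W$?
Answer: $-28$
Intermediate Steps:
$U = -28$ ($U = -26 - 2 = -28$)
$l{\left(z \right)} = 4$
$p{\left(x \right)} = 0$ ($p{\left(x \right)} = x - x = 0$)
$t = - \frac{1}{24}$ ($t = \frac{1}{4 - 28} = \frac{1}{-24} = - \frac{1}{24} \approx -0.041667$)
$t p{\left(D{\left(-1,-1 \right)} \right)} + U = \left(- \frac{1}{24}\right) 0 - 28 = 0 - 28 = -28$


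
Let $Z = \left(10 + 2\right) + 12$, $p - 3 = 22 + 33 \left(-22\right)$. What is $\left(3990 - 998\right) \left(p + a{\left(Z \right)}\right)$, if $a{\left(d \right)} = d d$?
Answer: $-374000$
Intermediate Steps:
$p = -701$ ($p = 3 + \left(22 + 33 \left(-22\right)\right) = 3 + \left(22 - 726\right) = 3 - 704 = -701$)
$Z = 24$ ($Z = 12 + 12 = 24$)
$a{\left(d \right)} = d^{2}$
$\left(3990 - 998\right) \left(p + a{\left(Z \right)}\right) = \left(3990 - 998\right) \left(-701 + 24^{2}\right) = 2992 \left(-701 + 576\right) = 2992 \left(-125\right) = -374000$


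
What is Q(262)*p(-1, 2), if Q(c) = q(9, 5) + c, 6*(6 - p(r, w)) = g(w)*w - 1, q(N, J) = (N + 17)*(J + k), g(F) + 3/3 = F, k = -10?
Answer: 770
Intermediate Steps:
g(F) = -1 + F
q(N, J) = (-10 + J)*(17 + N) (q(N, J) = (N + 17)*(J - 10) = (17 + N)*(-10 + J) = (-10 + J)*(17 + N))
p(r, w) = 37/6 - w*(-1 + w)/6 (p(r, w) = 6 - ((-1 + w)*w - 1)/6 = 6 - (w*(-1 + w) - 1)/6 = 6 - (-1 + w*(-1 + w))/6 = 6 + (⅙ - w*(-1 + w)/6) = 37/6 - w*(-1 + w)/6)
Q(c) = -130 + c (Q(c) = (-170 - 10*9 + 17*5 + 5*9) + c = (-170 - 90 + 85 + 45) + c = -130 + c)
Q(262)*p(-1, 2) = (-130 + 262)*(37/6 - ⅙*2*(-1 + 2)) = 132*(37/6 - ⅙*2*1) = 132*(37/6 - ⅓) = 132*(35/6) = 770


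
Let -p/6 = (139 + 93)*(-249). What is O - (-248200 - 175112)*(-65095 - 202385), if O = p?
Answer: -113227147152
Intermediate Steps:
p = 346608 (p = -6*(139 + 93)*(-249) = -1392*(-249) = -6*(-57768) = 346608)
O = 346608
O - (-248200 - 175112)*(-65095 - 202385) = 346608 - (-248200 - 175112)*(-65095 - 202385) = 346608 - (-423312)*(-267480) = 346608 - 1*113227493760 = 346608 - 113227493760 = -113227147152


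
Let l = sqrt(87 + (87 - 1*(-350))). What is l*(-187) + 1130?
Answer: 1130 - 374*sqrt(131) ≈ -3150.6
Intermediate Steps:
l = 2*sqrt(131) (l = sqrt(87 + (87 + 350)) = sqrt(87 + 437) = sqrt(524) = 2*sqrt(131) ≈ 22.891)
l*(-187) + 1130 = (2*sqrt(131))*(-187) + 1130 = -374*sqrt(131) + 1130 = 1130 - 374*sqrt(131)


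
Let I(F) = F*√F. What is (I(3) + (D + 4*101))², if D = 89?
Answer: 243076 + 2958*√3 ≈ 2.4820e+5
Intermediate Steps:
I(F) = F^(3/2)
(I(3) + (D + 4*101))² = (3^(3/2) + (89 + 4*101))² = (3*√3 + (89 + 404))² = (3*√3 + 493)² = (493 + 3*√3)²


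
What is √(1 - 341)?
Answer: 2*I*√85 ≈ 18.439*I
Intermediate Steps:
√(1 - 341) = √(-340) = 2*I*√85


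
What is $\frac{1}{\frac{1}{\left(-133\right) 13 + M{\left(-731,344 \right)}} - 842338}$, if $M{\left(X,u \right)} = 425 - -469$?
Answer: $- \frac{835}{703352231} \approx -1.1872 \cdot 10^{-6}$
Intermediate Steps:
$M{\left(X,u \right)} = 894$ ($M{\left(X,u \right)} = 425 + 469 = 894$)
$\frac{1}{\frac{1}{\left(-133\right) 13 + M{\left(-731,344 \right)}} - 842338} = \frac{1}{\frac{1}{\left(-133\right) 13 + 894} - 842338} = \frac{1}{\frac{1}{-1729 + 894} - 842338} = \frac{1}{\frac{1}{-835} - 842338} = \frac{1}{- \frac{1}{835} - 842338} = \frac{1}{- \frac{703352231}{835}} = - \frac{835}{703352231}$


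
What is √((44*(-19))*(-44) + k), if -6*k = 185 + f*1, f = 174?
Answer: √1322070/6 ≈ 191.64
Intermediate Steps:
k = -359/6 (k = -(185 + 174*1)/6 = -(185 + 174)/6 = -⅙*359 = -359/6 ≈ -59.833)
√((44*(-19))*(-44) + k) = √((44*(-19))*(-44) - 359/6) = √(-836*(-44) - 359/6) = √(36784 - 359/6) = √(220345/6) = √1322070/6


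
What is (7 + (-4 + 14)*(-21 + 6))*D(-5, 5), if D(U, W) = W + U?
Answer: 0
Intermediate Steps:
D(U, W) = U + W
(7 + (-4 + 14)*(-21 + 6))*D(-5, 5) = (7 + (-4 + 14)*(-21 + 6))*(-5 + 5) = (7 + 10*(-15))*0 = (7 - 150)*0 = -143*0 = 0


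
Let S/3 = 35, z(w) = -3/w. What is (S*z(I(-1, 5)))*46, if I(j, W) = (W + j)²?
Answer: -7245/8 ≈ -905.63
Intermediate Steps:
S = 105 (S = 3*35 = 105)
(S*z(I(-1, 5)))*46 = (105*(-3/(5 - 1)²))*46 = (105*(-3/(4²)))*46 = (105*(-3/16))*46 = -315/16*46 = -7245/8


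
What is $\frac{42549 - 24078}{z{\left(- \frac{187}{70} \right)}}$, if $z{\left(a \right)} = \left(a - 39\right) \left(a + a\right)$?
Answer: $\frac{45253950}{545479} \approx 82.962$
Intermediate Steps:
$z{\left(a \right)} = 2 a \left(-39 + a\right)$ ($z{\left(a \right)} = \left(-39 + a\right) 2 a = 2 a \left(-39 + a\right)$)
$\frac{42549 - 24078}{z{\left(- \frac{187}{70} \right)}} = \frac{42549 - 24078}{2 \left(- \frac{187}{70}\right) \left(-39 - \frac{187}{70}\right)} = \frac{18471}{2 \left(\left(-187\right) \frac{1}{70}\right) \left(-39 - \frac{187}{70}\right)} = \frac{18471}{2 \left(- \frac{187}{70}\right) \left(-39 - \frac{187}{70}\right)} = \frac{18471}{2 \left(- \frac{187}{70}\right) \left(- \frac{2917}{70}\right)} = \frac{18471}{\frac{545479}{2450}} = 18471 \cdot \frac{2450}{545479} = \frac{45253950}{545479}$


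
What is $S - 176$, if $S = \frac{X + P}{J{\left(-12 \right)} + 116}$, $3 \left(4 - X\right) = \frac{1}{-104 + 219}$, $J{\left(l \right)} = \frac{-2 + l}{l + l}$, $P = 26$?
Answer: $- \frac{28274364}{160885} \approx -175.74$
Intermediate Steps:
$J{\left(l \right)} = \frac{-2 + l}{2 l}$
$X = \frac{1379}{345}$ ($X = 4 - \frac{1}{3 \left(-104 + 219\right)} = 4 - \frac{1}{3 \cdot 115} = 4 - \frac{1}{345} = \frac{1379}{345} \approx 3.9971$)
$S = \frac{41396}{160885}$ ($S = \frac{\frac{1379}{345} + 26}{\frac{-2 - 12}{2 \left(-12\right)} + 116} = \frac{10349}{345 \left(\frac{1}{2} \left(- \frac{1}{12}\right) \left(-14\right) + 116\right)} = \frac{10349}{345 \left(\frac{7}{12} + 116\right)} = \frac{10349}{345 \cdot \frac{1399}{12}} = \frac{10349}{345} \cdot \frac{12}{1399} = \frac{41396}{160885} \approx 0.2573$)
$S - 176 = \frac{41396}{160885} - 176 = - \frac{28274364}{160885}$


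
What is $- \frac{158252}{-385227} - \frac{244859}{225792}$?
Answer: $- \frac{2170157867}{3221524992} \approx -0.67364$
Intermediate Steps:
$- \frac{158252}{-385227} - \frac{244859}{225792} = \left(-158252\right) \left(- \frac{1}{385227}\right) - \frac{244859}{225792} = \frac{158252}{385227} - \frac{244859}{225792} = - \frac{2170157867}{3221524992}$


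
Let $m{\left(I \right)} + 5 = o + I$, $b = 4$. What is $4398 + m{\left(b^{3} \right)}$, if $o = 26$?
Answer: $4483$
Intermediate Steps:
$m{\left(I \right)} = 21 + I$ ($m{\left(I \right)} = -5 + \left(26 + I\right) = 21 + I$)
$4398 + m{\left(b^{3} \right)} = 4398 + \left(21 + 4^{3}\right) = 4398 + \left(21 + 64\right) = 4398 + 85 = 4483$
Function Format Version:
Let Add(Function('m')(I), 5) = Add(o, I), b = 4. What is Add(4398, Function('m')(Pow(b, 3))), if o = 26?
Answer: 4483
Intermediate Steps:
Function('m')(I) = Add(21, I) (Function('m')(I) = Add(-5, Add(26, I)) = Add(21, I))
Add(4398, Function('m')(Pow(b, 3))) = Add(4398, Add(21, Pow(4, 3))) = Add(4398, Add(21, 64)) = Add(4398, 85) = 4483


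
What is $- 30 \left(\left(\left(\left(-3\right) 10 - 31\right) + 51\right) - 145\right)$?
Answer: $4650$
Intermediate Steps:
$- 30 \left(\left(\left(\left(-3\right) 10 - 31\right) + 51\right) - 145\right) = - 30 \left(\left(\left(-30 - 31\right) + 51\right) - 145\right) = - 30 \left(\left(-61 + 51\right) - 145\right) = - 30 \left(-10 - 145\right) = \left(-30\right) \left(-155\right) = 4650$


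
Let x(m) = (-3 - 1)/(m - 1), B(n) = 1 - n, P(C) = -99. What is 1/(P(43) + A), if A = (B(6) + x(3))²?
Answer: -1/50 ≈ -0.020000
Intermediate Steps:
x(m) = -4/(-1 + m)
A = 49 (A = ((1 - 1*6) - 4/(-1 + 3))² = ((1 - 6) - 4/2)² = (-5 - 4*½)² = (-5 - 2)² = (-7)² = 49)
1/(P(43) + A) = 1/(-99 + 49) = 1/(-50) = -1/50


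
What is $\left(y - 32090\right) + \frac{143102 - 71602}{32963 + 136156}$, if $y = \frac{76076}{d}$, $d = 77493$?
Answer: $- \frac{10783034081474}{336039453} \approx -32089.0$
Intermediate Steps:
$y = \frac{5852}{5961}$ ($y = \frac{76076}{77493} = 76076 \cdot \frac{1}{77493} = \frac{5852}{5961} \approx 0.98171$)
$\left(y - 32090\right) + \frac{143102 - 71602}{32963 + 136156} = \left(\frac{5852}{5961} - 32090\right) + \frac{143102 - 71602}{32963 + 136156} = - \frac{191282638}{5961} + \frac{71500}{169119} = - \frac{10783034081474}{336039453}$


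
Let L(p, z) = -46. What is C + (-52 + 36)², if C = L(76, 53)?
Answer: 210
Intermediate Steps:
C = -46
C + (-52 + 36)² = -46 + (-52 + 36)² = -46 + (-16)² = -46 + 256 = 210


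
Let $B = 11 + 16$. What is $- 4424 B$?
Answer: $-119448$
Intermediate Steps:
$B = 27$
$- 4424 B = \left(-4424\right) 27 = -119448$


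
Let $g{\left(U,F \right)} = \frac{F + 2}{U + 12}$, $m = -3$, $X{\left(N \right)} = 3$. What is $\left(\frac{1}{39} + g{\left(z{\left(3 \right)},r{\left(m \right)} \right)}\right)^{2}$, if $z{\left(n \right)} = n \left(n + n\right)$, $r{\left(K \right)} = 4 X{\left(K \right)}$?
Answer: $\frac{1024}{4225} \approx 0.24237$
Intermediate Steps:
$r{\left(K \right)} = 12$ ($r{\left(K \right)} = 4 \cdot 3 = 12$)
$z{\left(n \right)} = 2 n^{2}$ ($z{\left(n \right)} = n 2 n = 2 n^{2}$)
$g{\left(U,F \right)} = \frac{2 + F}{12 + U}$
$\left(\frac{1}{39} + g{\left(z{\left(3 \right)},r{\left(m \right)} \right)}\right)^{2} = \left(\frac{1}{39} + \frac{2 + 12}{12 + 2 \cdot 3^{2}}\right)^{2} = \left(\frac{1}{39} + \frac{1}{12 + 2 \cdot 9} \cdot 14\right)^{2} = \left(\frac{1}{39} + \frac{1}{12 + 18} \cdot 14\right)^{2} = \left(\frac{1}{39} + \frac{1}{30} \cdot 14\right)^{2} = \left(\frac{1}{39} + \frac{7}{15}\right)^{2} = \left(\frac{32}{65}\right)^{2} = \frac{1024}{4225}$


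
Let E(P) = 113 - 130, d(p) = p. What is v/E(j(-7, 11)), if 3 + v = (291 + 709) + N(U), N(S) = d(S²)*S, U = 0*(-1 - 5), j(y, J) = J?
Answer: -997/17 ≈ -58.647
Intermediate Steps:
U = 0 (U = 0*(-6) = 0)
E(P) = -17
N(S) = S³ (N(S) = S²*S = S³)
v = 997 (v = -3 + ((291 + 709) + 0³) = -3 + (1000 + 0) = -3 + 1000 = 997)
v/E(j(-7, 11)) = 997/(-17) = 997*(-1/17) = -997/17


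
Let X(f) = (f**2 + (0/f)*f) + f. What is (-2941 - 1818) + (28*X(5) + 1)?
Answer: -3918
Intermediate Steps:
X(f) = f + f**2 (X(f) = (f**2 + 0*f) + f = (f**2 + 0) + f = f**2 + f = f + f**2)
(-2941 - 1818) + (28*X(5) + 1) = (-2941 - 1818) + (28*(5*(1 + 5)) + 1) = -4759 + (28*(5*6) + 1) = -4759 + (28*30 + 1) = -4759 + (840 + 1) = -4759 + 841 = -3918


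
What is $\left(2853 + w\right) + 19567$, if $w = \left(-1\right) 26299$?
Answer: $-3879$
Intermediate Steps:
$w = -26299$
$\left(2853 + w\right) + 19567 = \left(2853 - 26299\right) + 19567 = -23446 + 19567 = -3879$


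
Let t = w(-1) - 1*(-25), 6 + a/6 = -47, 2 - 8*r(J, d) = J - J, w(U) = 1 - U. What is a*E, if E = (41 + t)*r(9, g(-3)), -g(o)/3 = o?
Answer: -5406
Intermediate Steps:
g(o) = -3*o
r(J, d) = 1/4 (r(J, d) = 1/4 - (J - J)/8 = 1/4 - 1/8*0 = 1/4 + 0 = 1/4)
a = -318 (a = -36 + 6*(-47) = -36 - 282 = -318)
t = 27 (t = (1 - 1*(-1)) - 1*(-25) = (1 + 1) + 25 = 2 + 25 = 27)
E = 17 (E = (41 + 27)*(1/4) = 68*(1/4) = 17)
a*E = -318*17 = -5406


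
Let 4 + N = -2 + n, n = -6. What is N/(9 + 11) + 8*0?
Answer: -⅗ ≈ -0.60000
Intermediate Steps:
N = -12 (N = -4 + (-2 - 6) = -4 - 8 = -12)
N/(9 + 11) + 8*0 = -12/(9 + 11) + 8*0 = -12/20 + 0 = -12*1/20 + 0 = -⅗ + 0 = -⅗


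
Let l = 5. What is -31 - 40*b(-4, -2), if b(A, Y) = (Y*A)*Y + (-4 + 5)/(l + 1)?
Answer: 1807/3 ≈ 602.33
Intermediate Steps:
b(A, Y) = ⅙ + A*Y² (b(A, Y) = (Y*A)*Y + (-4 + 5)/(5 + 1) = (A*Y)*Y + 1/6 = A*Y² + 1*(⅙) = A*Y² + ⅙ = ⅙ + A*Y²)
-31 - 40*b(-4, -2) = -31 - 40*(⅙ - 4*(-2)²) = -31 - 40*(⅙ - 4*4) = -31 - 40*(⅙ - 16) = -31 - 40*(-95/6) = -31 + 1900/3 = 1807/3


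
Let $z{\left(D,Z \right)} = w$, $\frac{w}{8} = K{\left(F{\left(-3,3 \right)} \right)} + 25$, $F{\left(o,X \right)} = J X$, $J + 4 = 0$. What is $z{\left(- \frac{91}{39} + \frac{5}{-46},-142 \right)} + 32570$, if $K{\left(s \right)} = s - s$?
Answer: $32770$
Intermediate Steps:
$J = -4$ ($J = -4 + 0 = -4$)
$F{\left(o,X \right)} = - 4 X$
$K{\left(s \right)} = 0$
$w = 200$ ($w = 8 \left(0 + 25\right) = 8 \cdot 25 = 200$)
$z{\left(D,Z \right)} = 200$
$z{\left(- \frac{91}{39} + \frac{5}{-46},-142 \right)} + 32570 = 200 + 32570 = 32770$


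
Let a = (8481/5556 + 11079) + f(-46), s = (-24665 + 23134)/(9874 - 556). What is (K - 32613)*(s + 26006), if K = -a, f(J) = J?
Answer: -6529394137798521/5752312 ≈ -1.1351e+9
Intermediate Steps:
s = -1531/9318 ≈ -0.16431
a = 20435943/1852 (a = (8481/5556 + 11079) - 46 = (8481*(1/5556) + 11079) - 46 = (2827/1852 + 11079) - 46 = 20521135/1852 - 46 = 20435943/1852 ≈ 11035.)
K = -20435943/1852 (K = -1*20435943/1852 = -20435943/1852 ≈ -11035.)
(K - 32613)*(s + 26006) = (-20435943/1852 - 32613)*(-1531/9318 + 26006) = -80835219/1852*242322377/9318 = -6529394137798521/5752312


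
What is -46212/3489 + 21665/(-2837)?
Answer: -68897543/3299431 ≈ -20.882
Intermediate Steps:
-46212/3489 + 21665/(-2837) = -46212*1/3489 + 21665*(-1/2837) = -15404/1163 - 21665/2837 = -68897543/3299431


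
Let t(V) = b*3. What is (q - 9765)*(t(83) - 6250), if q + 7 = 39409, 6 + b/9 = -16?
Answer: -202835628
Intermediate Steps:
b = -198 (b = -54 + 9*(-16) = -54 - 144 = -198)
t(V) = -594 (t(V) = -198*3 = -594)
q = 39402 (q = -7 + 39409 = 39402)
(q - 9765)*(t(83) - 6250) = (39402 - 9765)*(-594 - 6250) = 29637*(-6844) = -202835628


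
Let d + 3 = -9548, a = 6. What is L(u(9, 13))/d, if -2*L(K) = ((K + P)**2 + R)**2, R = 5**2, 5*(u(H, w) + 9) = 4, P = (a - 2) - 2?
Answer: 1257698/5969375 ≈ 0.21069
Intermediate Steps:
P = 2 (P = (6 - 2) - 2 = 4 - 2 = 2)
u(H, w) = -41/5 (u(H, w) = -9 + (1/5)*4 = -9 + 4/5 = -41/5)
R = 25
d = -9551 (d = -3 - 9548 = -9551)
L(K) = -(25 + (2 + K)**2)**2/2 (L(K) = -((K + 2)**2 + 25)**2/2 = -((2 + K)**2 + 25)**2/2 = -(25 + (2 + K)**2)**2/2)
L(u(9, 13))/d = -(25 + (2 - 41/5)**2)**2/2/(-9551) = -(25 + (-31/5)**2)**2/2*(-1/9551) = -(25 + 961/25)**2/2*(-1/9551) = -(1586/25)**2/2*(-1/9551) = -1/2*2515396/625*(-1/9551) = -1257698/625*(-1/9551) = 1257698/5969375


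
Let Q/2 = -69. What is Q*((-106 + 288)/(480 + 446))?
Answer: -12558/463 ≈ -27.123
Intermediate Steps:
Q = -138 (Q = 2*(-69) = -138)
Q*((-106 + 288)/(480 + 446)) = -138*(-106 + 288)/(480 + 446) = -25116/926 = -138*91/463 = -12558/463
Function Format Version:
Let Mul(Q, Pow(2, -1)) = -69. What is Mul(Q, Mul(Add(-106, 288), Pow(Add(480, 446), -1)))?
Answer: Rational(-12558, 463) ≈ -27.123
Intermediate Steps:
Q = -138 (Q = Mul(2, -69) = -138)
Mul(Q, Mul(Add(-106, 288), Pow(Add(480, 446), -1))) = Mul(-138, Mul(Add(-106, 288), Pow(Add(480, 446), -1))) = Mul(-138, Mul(182, Pow(926, -1))) = Mul(-138, Mul(182, Rational(1, 926))) = Mul(-138, Rational(91, 463)) = Rational(-12558, 463)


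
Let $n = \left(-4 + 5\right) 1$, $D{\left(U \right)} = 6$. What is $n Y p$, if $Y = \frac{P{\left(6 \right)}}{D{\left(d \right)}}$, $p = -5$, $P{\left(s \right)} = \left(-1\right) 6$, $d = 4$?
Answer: $5$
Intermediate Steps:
$P{\left(s \right)} = -6$
$Y = -1$ ($Y = - \frac{6}{6} = \left(-6\right) \frac{1}{6} = -1$)
$n = 1$ ($n = 1 \cdot 1 = 1$)
$n Y p = 1 \left(-1\right) \left(-5\right) = \left(-1\right) \left(-5\right) = 5$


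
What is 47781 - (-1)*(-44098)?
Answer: 3683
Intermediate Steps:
47781 - (-1)*(-44098) = 47781 - 1*44098 = 47781 - 44098 = 3683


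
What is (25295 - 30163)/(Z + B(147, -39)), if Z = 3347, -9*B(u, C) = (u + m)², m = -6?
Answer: -2434/569 ≈ -4.2777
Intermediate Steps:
B(u, C) = -(-6 + u)²/9 (B(u, C) = -(u - 6)²/9 = -(-6 + u)²/9)
(25295 - 30163)/(Z + B(147, -39)) = (25295 - 30163)/(3347 - (-6 + 147)²/9) = -4868/(3347 - ⅑*141²) = -4868/(3347 - ⅑*19881) = -4868/(3347 - 2209) = -4868/1138 = -4868*1/1138 = -2434/569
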